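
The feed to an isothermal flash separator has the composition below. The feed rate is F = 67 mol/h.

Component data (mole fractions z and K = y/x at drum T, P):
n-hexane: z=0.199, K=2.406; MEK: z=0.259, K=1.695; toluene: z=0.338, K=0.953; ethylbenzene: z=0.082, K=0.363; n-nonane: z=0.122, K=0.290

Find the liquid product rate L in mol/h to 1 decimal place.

Material balance + equilibrium reduce to Σ zᵢ(Kᵢ−1)/(1+β(Kᵢ−1)) = 0.
Feasibility: ΣzᵢKᵢ = 1.305, Σzᵢ/Kᵢ = 1.237 — both > 1, two phases present.
Newton iteration, β⁰ = 0.34:
  β = 0.340: g = 0.1379, g' = -0.424 → β = 0.665
  β = 0.665: g = -0.0036, g' = -0.485 → β = 0.658
Converged at β = 0.658.
Then V = β·F = 0.6579·67 = 44.1 mol/h and L = F − V = 22.9 mol/h.

L = 22.9 mol/h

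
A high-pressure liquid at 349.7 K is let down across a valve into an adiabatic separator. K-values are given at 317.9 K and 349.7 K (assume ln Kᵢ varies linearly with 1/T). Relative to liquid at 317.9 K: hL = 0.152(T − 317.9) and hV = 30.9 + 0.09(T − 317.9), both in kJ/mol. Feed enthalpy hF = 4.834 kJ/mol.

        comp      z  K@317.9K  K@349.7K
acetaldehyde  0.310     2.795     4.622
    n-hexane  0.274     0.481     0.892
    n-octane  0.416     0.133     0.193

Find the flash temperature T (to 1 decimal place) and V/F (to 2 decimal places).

T = 324.9 K, V/F = 0.12

Adiabatic flash: solve Rachford–Rice at each trial T, then check hF = ψ·hV(T) + (1−ψ)·hL(T).
  T = 317.9 K: K = (2.795, 0.481, 0.133), RR gives ψ = 0.040, H_out = 1.244 kJ/mol
  T = 349.7 K: K = (4.622, 0.892, 0.193), RR gives ψ = 0.347, H_out = 14.882 kJ/mol
  T = 333.8 K: K = (3.638, 0.665, 0.162), RR gives ψ = 0.213, H_out = 8.789 kJ/mol
  T = 325.9 K: K = (3.201, 0.568, 0.147), RR gives ψ = 0.135, H_out = 5.309 kJ/mol
  T = 321.9 K: K = (2.994, 0.523, 0.140), RR gives ψ = 0.090, H_out = 3.362 kJ/mol
  T = 323.9 K: K = (3.097, 0.545, 0.143), RR gives ψ = 0.113, H_out = 4.354 kJ/mol
Linear interpolation between T = 323.9 (H_out = 4.354) and T = 325.9 (H_out = 5.309) on hF = 4.834 gives T ≈ 324.9 K, at which ψ = 0.12.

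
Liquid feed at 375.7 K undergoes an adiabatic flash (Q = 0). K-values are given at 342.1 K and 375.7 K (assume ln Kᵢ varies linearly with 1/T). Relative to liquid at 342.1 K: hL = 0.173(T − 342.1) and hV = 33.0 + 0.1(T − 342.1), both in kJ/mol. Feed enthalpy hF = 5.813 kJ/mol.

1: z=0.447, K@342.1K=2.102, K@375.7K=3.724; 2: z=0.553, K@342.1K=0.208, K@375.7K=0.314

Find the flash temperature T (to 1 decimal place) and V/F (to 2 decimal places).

T = 347.1 K, V/F = 0.15

Adiabatic flash: solve Rachford–Rice at each trial T, then check hF = ψ·hV(T) + (1−ψ)·hL(T).
  T = 342.1 K: K = (2.102, 0.208), RR gives ψ = 0.063, H_out = 2.065 kJ/mol
  T = 375.7 K: K = (3.724, 0.314), RR gives ψ = 0.449, H_out = 19.516 kJ/mol
  T = 358.9 K: K = (2.836, 0.258), RR gives ψ = 0.301, H_out = 12.476 kJ/mol
  T = 350.5 K: K = (2.450, 0.232), RR gives ψ = 0.201, H_out = 7.960 kJ/mol
  T = 346.3 K: K = (2.272, 0.220), RR gives ψ = 0.138, H_out = 5.242 kJ/mol
  T = 348.4 K: K = (2.360, 0.226), RR gives ψ = 0.171, H_out = 6.649 kJ/mol
  T = 347.4 K: K = (2.317, 0.223), RR gives ψ = 0.156, H_out = 5.992 kJ/mol
Linear interpolation between T = 346.3 (H_out = 5.242) and T = 347.4 (H_out = 5.992) on hF = 5.813 gives T ≈ 347.1 K, at which ψ = 0.15.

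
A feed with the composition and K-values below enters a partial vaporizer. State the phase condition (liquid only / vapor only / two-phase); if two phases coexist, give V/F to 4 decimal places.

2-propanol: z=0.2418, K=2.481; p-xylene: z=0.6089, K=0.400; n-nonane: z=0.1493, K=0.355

ΣzᵢKᵢ = 0.8965; Σzᵢ/Kᵢ = 2.0403.
Since ΣzᵢKᵢ < 1 the mixture is below its bubble point — single liquid phase.

liquid only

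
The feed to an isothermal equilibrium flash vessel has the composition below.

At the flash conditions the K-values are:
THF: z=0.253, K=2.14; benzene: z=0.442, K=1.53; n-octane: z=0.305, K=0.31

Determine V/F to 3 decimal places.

Newton–Raphson from V/F = 0.5:
  V/F = 0.500: g = 0.0476, g' = -0.549 → V/F = 0.587
  V/F = 0.587: g = -0.0020, g' = -0.600 → V/F = 0.583
Converged at V/F = 0.583.

V/F = 0.583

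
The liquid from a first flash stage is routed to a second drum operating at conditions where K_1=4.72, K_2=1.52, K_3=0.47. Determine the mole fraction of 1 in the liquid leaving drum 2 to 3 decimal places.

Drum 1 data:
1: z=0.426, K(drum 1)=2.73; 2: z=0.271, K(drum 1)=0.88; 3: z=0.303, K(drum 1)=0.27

Drum 1:
Material balance + equilibrium reduce to Σ zᵢ(Kᵢ−1)/(1+ψ₁(Kᵢ−1)) = 0.
Feasibility: ΣzᵢKᵢ = 1.483, Σzᵢ/Kᵢ = 1.586 — both > 1, two phases present.
Iterate (Newton) starting at ψ₁ = 0.5:
  ψ₁ = 0.500: g = 0.0122, g' = -0.771 → ψ₁ = 0.516
Converged at ψ₁ = 0.516.
Drum-1 compositions:
  1: x = 0.225, y = 0.615
  2: x = 0.289, y = 0.254
  3: x = 0.486, y = 0.131
Drum-2 feed = drum-1 liquid: z₂ = (0.2251, 0.2889, 0.4860).
Drum 2:
Rachford–Rice: g(ψ₂) = Σ zᵢ(Kᵢ−1)/(1+ψ₂(Kᵢ−1)) = 0.
g(0) = ΣzᵢKᵢ − 1 = 0.730 and g(1) = 1 − Σzᵢ/Kᵢ = -0.272, so a root lies in (0, 1).
Newton–Raphson from ψ₂ = 0.31:
  ψ₂ = 0.310: g = 0.2101, g' = -0.925 → ψ₂ = 0.537
  ψ₂ = 0.537: g = 0.0367, g' = -0.661 → ψ₂ = 0.593
  ψ₂ = 0.593: g = 0.0007, g' = -0.639 → ψ₂ = 0.594
Converged at ψ₂ = 0.594.
  1: x = 0.070, y = 0.331
  2: x = 0.221, y = 0.336
  3: x = 0.709, y = 0.333

x_1 (drum 2) = 0.070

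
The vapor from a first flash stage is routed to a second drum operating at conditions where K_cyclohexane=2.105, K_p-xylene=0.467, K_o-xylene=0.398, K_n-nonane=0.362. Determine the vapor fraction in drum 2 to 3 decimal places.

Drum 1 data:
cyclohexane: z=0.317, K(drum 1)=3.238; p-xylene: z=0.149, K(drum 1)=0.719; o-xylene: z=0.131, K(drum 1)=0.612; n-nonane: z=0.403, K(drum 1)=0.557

Drum 1:
Material balance + equilibrium reduce to Σ zᵢ(Kᵢ−1)/(1+ψ₁(Kᵢ−1)) = 0.
Feasibility: ΣzᵢKᵢ = 1.438, Σzᵢ/Kᵢ = 1.243 — both > 1, two phases present.
Iterate (Newton) starting at ψ₁ = 0.5:
  ψ₁ = 0.500: g = -0.0063, g' = -0.530 → ψ₁ = 0.488
Converged at ψ₁ = 0.488.
Drum-1 compositions:
  cyclohexane: x = 0.151, y = 0.491
  p-xylene: x = 0.173, y = 0.124
  o-xylene: x = 0.162, y = 0.099
  n-nonane: x = 0.514, y = 0.286
Drum-2 feed = drum-1 vapor: z₂ = (0.4905, 0.1242, 0.0989, 0.2864).
Drum 2:
Let ψ₂ = V/F and solve Σ zᵢ(Kᵢ−1)/(1+ψ₂(Kᵢ−1)) = 0.
Feasibility: ΣzᵢKᵢ = 1.234, Σzᵢ/Kᵢ = 1.539 — both > 1, two phases present.
Newton–Raphson from ψ₂ = 0.35:
  ψ₂ = 0.350: g = -0.0012, g' = -0.616 → ψ₂ = 0.348
Converged at ψ₂ = 0.348.
  cyclohexane: x = 0.354, y = 0.746
  p-xylene: x = 0.152, y = 0.071
  o-xylene: x = 0.125, y = 0.050
  n-nonane: x = 0.368, y = 0.133

V/F (drum 2) = 0.348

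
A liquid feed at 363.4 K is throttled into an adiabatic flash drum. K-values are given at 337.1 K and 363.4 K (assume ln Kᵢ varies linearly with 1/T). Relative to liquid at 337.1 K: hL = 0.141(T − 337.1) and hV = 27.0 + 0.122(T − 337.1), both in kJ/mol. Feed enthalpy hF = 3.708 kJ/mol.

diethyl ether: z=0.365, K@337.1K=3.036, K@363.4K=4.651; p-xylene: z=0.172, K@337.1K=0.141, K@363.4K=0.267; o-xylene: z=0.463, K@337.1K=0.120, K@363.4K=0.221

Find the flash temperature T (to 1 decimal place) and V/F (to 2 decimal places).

Adiabatic flash: solve Rachford–Rice at each trial T, then check hF = ψ·hV(T) + (1−ψ)·hL(T).
  T = 337.1 K: K = (3.036, 0.141, 0.120), RR gives ψ = 0.106, H_out = 2.851 kJ/mol
  T = 363.4 K: K = (4.651, 0.267, 0.221), RR gives ψ = 0.302, H_out = 11.715 kJ/mol
  T = 350.2 K: K = (3.785, 0.196, 0.165), RR gives ψ = 0.213, H_out = 7.555 kJ/mol
  T = 343.6 K: K = (3.394, 0.167, 0.141), RR gives ψ = 0.163, H_out = 5.298 kJ/mol
  T = 340.4 K: K = (3.215, 0.154, 0.130), RR gives ψ = 0.136, H_out = 4.128 kJ/mol
  T = 338.8 K: K = (3.127, 0.147, 0.125), RR gives ψ = 0.122, H_out = 3.519 kJ/mol
Linear interpolation between T = 338.8 (H_out = 3.519) and T = 340.4 (H_out = 4.128) on hF = 3.708 gives T ≈ 339.3 K, at which ψ = 0.13.

T = 339.3 K, V/F = 0.13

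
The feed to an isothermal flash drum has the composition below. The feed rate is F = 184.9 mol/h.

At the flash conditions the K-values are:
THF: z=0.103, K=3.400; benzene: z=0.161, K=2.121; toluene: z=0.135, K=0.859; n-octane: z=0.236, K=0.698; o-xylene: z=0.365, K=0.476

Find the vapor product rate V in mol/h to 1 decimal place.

V = 38.8 mol/h

Let ψ = V/F and solve Σ zᵢ(Kᵢ−1)/(1+ψ(Kᵢ−1)) = 0.
g(0) = ΣzᵢKᵢ − 1 = 0.146 and g(1) = 1 − Σzᵢ/Kᵢ = -0.368, so a root lies in (0, 1).
Iterate (Newton) starting at ψ = 0.5:
  ψ = 0.500: g = -0.1356, g' = -0.423 → ψ = 0.179
  ψ = 0.179: g = 0.0172, g' = -0.579 → ψ = 0.209
  ψ = 0.209: g = 0.0004, g' = -0.550 → ψ = 0.210
Converged at ψ = 0.210.
Then V = ψ·F = 0.2097·184.9 = 38.8 mol/h and L = F − V = 146.1 mol/h.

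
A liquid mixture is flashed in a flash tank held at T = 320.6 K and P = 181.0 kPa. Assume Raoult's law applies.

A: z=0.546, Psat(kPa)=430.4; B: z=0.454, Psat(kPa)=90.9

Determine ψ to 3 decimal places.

Raoult's law: Kᵢ = Pᵢˢᵃᵗ/P = Pᵢˢᵃᵗ/181.0.
  K_A = 430.4/181.0 = 2.37790, K_B = 90.9/181.0 = 0.50221
Rachford–Rice: g(ψ) = Σ zᵢ(Kᵢ−1)/(1+ψ(Kᵢ−1)) = 0.
Check two-phase: ΣzᵢKᵢ = 1.526 > 1 and Σzᵢ/Kᵢ = 1.134 > 1, so g(0) = 0.526 > 0 and g(1) = -0.134 < 0.
Binary case is linear: z₁(K₁−1)(1+ψ(K₂−1)) + z₂(K₂−1)(1+ψ(K₁−1)) = 0
⇒ ψ = [z₁(K₁−1)+z₂(K₂−1)] / [−(K₁−1)(K₂−1)] = 0.5263/0.6859 = 0.767

ψ = 0.767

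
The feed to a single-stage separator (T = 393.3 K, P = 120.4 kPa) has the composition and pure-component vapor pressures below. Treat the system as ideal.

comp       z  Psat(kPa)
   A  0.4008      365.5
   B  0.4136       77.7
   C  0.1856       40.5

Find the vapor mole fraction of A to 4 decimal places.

y_A = 0.5667

Raoult's law: Kᵢ = Pᵢˢᵃᵗ/P = Pᵢˢᵃᵗ/120.4.
  K_A = 365.5/120.4 = 3.035714, K_B = 77.7/120.4 = 0.645349, K_C = 40.5/120.4 = 0.336379
Rachford–Rice: g(β) = Σ zᵢ(Kᵢ−1)/(1+β(Kᵢ−1)) = 0.
g(0) = ΣzᵢKᵢ − 1 = 0.5461 and g(1) = 1 − Σzᵢ/Kᵢ = -0.3247, so a root lies in (0, 1).
Newton–Raphson from β = 0.5:
  β = 0.5000: g = 0.04171, g' = -0.6679 → β = 0.5625
  β = 0.5625: g = 0.00062, g' = -0.6503 → β = 0.5634
Converged at β = 0.5634.
Compositions from xᵢ = zᵢ/(1+β(Kᵢ−1)), yᵢ = Kᵢxᵢ:
  A: x = 0.1867, y = 0.5667
  B: x = 0.5169, y = 0.3336
  C: x = 0.2964, y = 0.0997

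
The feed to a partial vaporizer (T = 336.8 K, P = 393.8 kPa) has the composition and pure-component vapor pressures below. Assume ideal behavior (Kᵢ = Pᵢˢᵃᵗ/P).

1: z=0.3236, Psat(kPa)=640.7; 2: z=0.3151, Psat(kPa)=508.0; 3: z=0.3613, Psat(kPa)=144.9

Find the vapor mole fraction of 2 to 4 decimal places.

Raoult's law: Kᵢ = Pᵢˢᵃᵗ/P = Pᵢˢᵃᵗ/393.8.
  K_1 = 640.7/393.8 = 1.626968, K_2 = 508.0/393.8 = 1.289995, K_3 = 144.9/393.8 = 0.367953
Rachford–Rice: g(β) = Σ zᵢ(Kᵢ−1)/(1+β(Kᵢ−1)) = 0.
Check two-phase: ΣzᵢKᵢ = 1.0659 > 1 and Σzᵢ/Kᵢ = 1.4251 > 1, so g(0) = 0.0659 > 0 and g(1) = -0.4251 < 0.
Newton–Raphson from β = 0.44:
  β = 0.4400: g = -0.07627, g' = -0.3759 → β = 0.2371
  β = 0.2371: g = -0.00649, g' = -0.3193 → β = 0.2168
  β = 0.2168: g = -0.00004, g' = -0.3158 → β = 0.2167
Converged at β = 0.2167.
Compositions from xᵢ = zᵢ/(1+β(Kᵢ−1)), yᵢ = Kᵢxᵢ:
  1: x = 0.2849, y = 0.4635
  2: x = 0.2965, y = 0.3824
  3: x = 0.4186, y = 0.1540

y_2 = 0.3824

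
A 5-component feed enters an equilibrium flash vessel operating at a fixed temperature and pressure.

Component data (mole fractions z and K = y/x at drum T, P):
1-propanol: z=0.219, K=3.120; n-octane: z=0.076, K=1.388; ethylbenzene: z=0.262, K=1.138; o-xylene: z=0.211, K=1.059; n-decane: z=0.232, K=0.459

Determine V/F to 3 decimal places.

V/F = 0.849

Rachford–Rice: g(V/F) = Σ zᵢ(Kᵢ−1)/(1+V/F(Kᵢ−1)) = 0.
Feasibility: ΣzᵢKᵢ = 1.417, Σzᵢ/Kᵢ = 1.060 — both > 1, two phases present.
Iterate (Newton) starting at V/F = 0.32:
  V/F = 0.320: g = 0.1979, g' = -0.463 → V/F = 0.747
  V/F = 0.747: g = 0.0365, g' = -0.350 → V/F = 0.852
  V/F = 0.852: g = -0.0008, g' = -0.370 → V/F = 0.849
Converged at V/F = 0.849.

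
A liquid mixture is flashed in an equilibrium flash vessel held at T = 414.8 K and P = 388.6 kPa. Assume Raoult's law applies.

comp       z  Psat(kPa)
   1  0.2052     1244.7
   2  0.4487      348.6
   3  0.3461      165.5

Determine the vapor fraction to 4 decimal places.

Raoult's law: Kᵢ = Pᵢˢᵃᵗ/P = Pᵢˢᵃᵗ/388.6.
  K_1 = 1244.7/388.6 = 3.203037, K_2 = 348.6/388.6 = 0.897066, K_3 = 165.5/388.6 = 0.425888
Iterate (Newton) starting at ψ = 0.64:
  ψ = 0.6400: g = -0.17598, g' = -0.4620 → ψ = 0.2591
  ψ = 0.2591: g = 0.00691, g' = -0.5661 → ψ = 0.2713
  ψ = 0.2713: g = 0.00007, g' = -0.5552 → ψ = 0.2714
Converged at ψ = 0.2714.

ψ = 0.2714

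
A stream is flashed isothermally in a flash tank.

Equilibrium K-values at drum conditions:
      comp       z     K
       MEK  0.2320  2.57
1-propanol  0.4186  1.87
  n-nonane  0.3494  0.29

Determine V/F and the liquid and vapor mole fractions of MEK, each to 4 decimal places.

V/F = 0.5935, x_MEK = 0.1201, y_MEK = 0.3087

Material balance + equilibrium reduce to Σ zᵢ(Kᵢ−1)/(1+V/F(Kᵢ−1)) = 0.
g(0) = ΣzᵢKᵢ − 1 = 0.4803 and g(1) = 1 − Σzᵢ/Kᵢ = -0.5190, so a root lies in (0, 1).
Iterate (Newton) starting at V/F = 0.5:
  V/F = 0.5000: g = 0.07323, g' = -0.7567 → V/F = 0.5968
  V/F = 0.5968: g = -0.00270, g' = -0.8201 → V/F = 0.5935
Converged at V/F = 0.5935.
Compositions from xᵢ = zᵢ/(1+V/F(Kᵢ−1)), yᵢ = Kᵢxᵢ:
  MEK: x = 0.1201, y = 0.3087
  1-propanol: x = 0.2761, y = 0.5162
  n-nonane: x = 0.6038, y = 0.1751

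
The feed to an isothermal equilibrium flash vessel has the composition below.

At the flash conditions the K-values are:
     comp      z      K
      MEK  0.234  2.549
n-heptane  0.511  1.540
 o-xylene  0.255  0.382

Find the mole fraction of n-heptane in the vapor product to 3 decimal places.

Material balance + equilibrium reduce to Σ zᵢ(Kᵢ−1)/(1+β(Kᵢ−1)) = 0.
Feasibility: ΣzᵢKᵢ = 1.481, Σzᵢ/Kᵢ = 1.091 — both > 1, two phases present.
Iterate (Newton) starting at β = 0.67:
  β = 0.670: g = 0.1115, g' = -0.499 → β = 0.893
  β = 0.893: g = -0.0137, g' = -0.652 → β = 0.872
Converged at β = 0.872.
Compositions from xᵢ = zᵢ/(1+β(Kᵢ−1)), yᵢ = Kᵢxᵢ:
  MEK: x = 0.100, y = 0.254
  n-heptane: x = 0.347, y = 0.535
  o-xylene: x = 0.553, y = 0.211

y_n-heptane = 0.535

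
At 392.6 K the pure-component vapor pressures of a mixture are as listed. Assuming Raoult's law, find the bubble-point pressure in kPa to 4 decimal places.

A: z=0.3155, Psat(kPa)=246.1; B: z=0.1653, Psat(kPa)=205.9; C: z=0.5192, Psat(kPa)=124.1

Pbub = 176.1125 kPa

At the bubble point ψ → 0, so ΣzᵢKᵢ = 1 with Kᵢ = Pᵢˢᵃᵗ/P ⇒ P = ΣzᵢPᵢˢᵃᵗ.
P = 0.3155·246.1 + 0.1653·205.9 + 0.5192·124.1 = 176.1125 kPa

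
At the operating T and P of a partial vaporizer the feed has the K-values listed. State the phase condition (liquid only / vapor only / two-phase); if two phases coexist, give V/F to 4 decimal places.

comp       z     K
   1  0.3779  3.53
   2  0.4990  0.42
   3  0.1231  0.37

two-phase, V/F = 0.3945

ΣzᵢKᵢ = 1.5891; Σzᵢ/Kᵢ = 1.6279.
Both exceed 1, so a two-phase solution exists.
Newton iteration, ψ⁰ = 0.43:
  ψ = 0.4300: g = -0.03403, g' = -0.9447 → ψ = 0.3940
  ψ = 0.3940: g = 0.00052, g' = -0.9752 → ψ = 0.3945
Converged at ψ = 0.3945.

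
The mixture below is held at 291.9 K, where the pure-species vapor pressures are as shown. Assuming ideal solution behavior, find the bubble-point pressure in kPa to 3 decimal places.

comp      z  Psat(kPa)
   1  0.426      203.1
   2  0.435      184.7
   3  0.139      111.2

At the bubble point ψ → 0, so ΣzᵢKᵢ = 1 with Kᵢ = Pᵢˢᵃᵗ/P ⇒ P = ΣzᵢPᵢˢᵃᵗ.
P = 0.426·203.1 + 0.435·184.7 + 0.139·111.2 = 182.322 kPa

Pbub = 182.322 kPa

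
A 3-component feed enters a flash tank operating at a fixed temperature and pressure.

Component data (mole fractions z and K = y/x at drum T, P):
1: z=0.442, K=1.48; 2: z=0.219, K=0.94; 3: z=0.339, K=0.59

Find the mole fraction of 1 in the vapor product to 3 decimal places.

y_1 = 0.551

Material balance + equilibrium reduce to Σ zᵢ(Kᵢ−1)/(1+ψ(Kᵢ−1)) = 0.
Feasibility: ΣzᵢKᵢ = 1.060, Σzᵢ/Kᵢ = 1.106 — both > 1, two phases present.
Iterate (Newton) starting at ψ = 0.4:
  ψ = 0.400: g = -0.0017, g' = -0.154 → ψ = 0.389
Converged at ψ = 0.389.
Compositions from xᵢ = zᵢ/(1+ψ(Kᵢ−1)), yᵢ = Kᵢxᵢ:
  1: x = 0.372, y = 0.551
  2: x = 0.224, y = 0.211
  3: x = 0.403, y = 0.238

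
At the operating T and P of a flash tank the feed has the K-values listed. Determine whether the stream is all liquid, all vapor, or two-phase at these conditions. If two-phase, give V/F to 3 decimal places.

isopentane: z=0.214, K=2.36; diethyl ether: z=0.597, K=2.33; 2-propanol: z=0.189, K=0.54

all vapor

ΣzᵢKᵢ = 1.998; Σzᵢ/Kᵢ = 0.697.
Since Σzᵢ/Kᵢ < 1 the mixture is above its dew point — single vapor phase.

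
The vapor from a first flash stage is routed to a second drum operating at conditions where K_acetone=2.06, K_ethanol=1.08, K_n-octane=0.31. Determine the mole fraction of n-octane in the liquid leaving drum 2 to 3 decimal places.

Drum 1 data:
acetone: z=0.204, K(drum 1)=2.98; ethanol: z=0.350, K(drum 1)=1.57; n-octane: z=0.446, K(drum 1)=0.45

x_n-octane (drum 2) = 0.377

Drum 1:
Material balance + equilibrium reduce to Σ zᵢ(Kᵢ−1)/(1+ψ₁(Kᵢ−1)) = 0.
Check two-phase: ΣzᵢKᵢ = 1.358 > 1 and Σzᵢ/Kᵢ = 1.282 > 1, so g(0) = 0.358 > 0 and g(1) = -0.282 < 0.
Newton iteration, ψ₁⁰ = 0.5:
  ψ₁ = 0.500: g = 0.0199, g' = -0.527 → ψ₁ = 0.538
Converged at ψ₁ = 0.538.
Drum-1 compositions:
  acetone: x = 0.099, y = 0.294
  ethanol: x = 0.268, y = 0.421
  n-octane: x = 0.633, y = 0.285
Drum-2 feed = drum-1 vapor: z₂ = (0.2944, 0.4206, 0.2850).
Drum 2:
Iterate (Newton) starting at ψ₂ = 0.5:
  ψ₂ = 0.500: g = -0.0639, g' = -0.460 → ψ₂ = 0.361
  ψ₂ = 0.361: g = -0.0035, g' = -0.416 → ψ₂ = 0.353
Converged at ψ₂ = 0.353.
  acetone: x = 0.214, y = 0.441
  ethanol: x = 0.409, y = 0.442
  n-octane: x = 0.377, y = 0.117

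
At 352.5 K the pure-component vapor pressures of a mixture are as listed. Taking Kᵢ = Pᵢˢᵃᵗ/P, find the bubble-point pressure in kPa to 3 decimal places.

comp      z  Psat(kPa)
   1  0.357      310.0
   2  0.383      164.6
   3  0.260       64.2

Pbub = 190.404 kPa

At the bubble point ψ → 0, so ΣzᵢKᵢ = 1 with Kᵢ = Pᵢˢᵃᵗ/P ⇒ P = ΣzᵢPᵢˢᵃᵗ.
P = 0.357·310.0 + 0.383·164.6 + 0.260·64.2 = 190.404 kPa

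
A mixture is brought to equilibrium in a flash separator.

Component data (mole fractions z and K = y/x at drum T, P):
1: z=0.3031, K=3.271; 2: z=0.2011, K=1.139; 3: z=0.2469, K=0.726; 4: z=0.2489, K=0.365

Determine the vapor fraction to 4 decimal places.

Let ψ = V/F and solve Σ zᵢ(Kᵢ−1)/(1+ψ(Kᵢ−1)) = 0.
Feasibility: ΣzᵢKᵢ = 1.4906, Σzᵢ/Kᵢ = 1.2912 — both > 1, two phases present.
Newton–Raphson from ψ = 0.5:
  ψ = 0.5000: g = 0.03850, g' = -0.5865 → ψ = 0.5656
  ψ = 0.5656: g = 0.00052, g' = -0.5732 → ψ = 0.5665
Converged at ψ = 0.5665.

ψ = 0.5665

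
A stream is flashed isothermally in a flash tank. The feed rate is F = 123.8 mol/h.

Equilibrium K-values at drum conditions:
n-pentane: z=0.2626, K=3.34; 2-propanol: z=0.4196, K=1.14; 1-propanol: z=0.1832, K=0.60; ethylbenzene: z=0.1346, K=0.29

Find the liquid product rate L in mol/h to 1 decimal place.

L = 38.4 mol/h

Rachford–Rice: g(V/F) = Σ zᵢ(Kᵢ−1)/(1+V/F(Kᵢ−1)) = 0.
Check two-phase: ΣzᵢKᵢ = 1.5044 > 1 and Σzᵢ/Kᵢ = 1.2162 > 1, so g(0) = 0.5044 > 0 and g(1) = -0.2162 < 0.
Newton–Raphson from V/F = 0.39:
  V/F = 0.3900: g = 0.15800, g' = -0.5714 → V/F = 0.6665
  V/F = 0.6665: g = 0.01246, g' = -0.5254 → V/F = 0.6902
  V/F = 0.6902: g = -0.00010, g' = -0.5340 → V/F = 0.6900
Converged at V/F = 0.6900.
Then V = V/F·F = 0.6900·123.8 = 85.4 mol/h and L = F − V = 38.4 mol/h.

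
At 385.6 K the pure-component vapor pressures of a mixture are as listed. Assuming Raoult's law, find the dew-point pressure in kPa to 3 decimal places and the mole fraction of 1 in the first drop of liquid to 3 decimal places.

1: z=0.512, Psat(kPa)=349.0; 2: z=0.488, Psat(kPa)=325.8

Pdew = 337.279 kPa, x_1 = 0.495

At the dew point ψ → 1, so Σzᵢ/Kᵢ = 1 with Kᵢ = Pᵢˢᵃᵗ/P ⇒ 1/P = Σzᵢ/Pᵢˢᵃᵗ.
1/P = 0.512/349.0 + 0.488/325.8 = 0.002965 ⇒ P = 337.279 kPa
xᵢ = zᵢP/Pᵢˢᵃᵗ ⇒ x_1 = 0.512·337.279/349.0 = 0.495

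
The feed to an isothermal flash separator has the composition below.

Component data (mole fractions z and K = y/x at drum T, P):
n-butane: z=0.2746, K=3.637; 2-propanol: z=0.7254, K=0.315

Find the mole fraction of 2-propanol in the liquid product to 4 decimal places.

x_2-propanol = 0.7938

Binary case is linear: z₁(K₁−1)(1+V/F(K₂−1)) + z₂(K₂−1)(1+V/F(K₁−1)) = 0
⇒ V/F = [z₁(K₁−1)+z₂(K₂−1)] / [−(K₁−1)(K₂−1)] = 0.22722/1.80635 = 0.1258
Compositions from xᵢ = zᵢ/(1+V/F(Kᵢ−1)), yᵢ = Kᵢxᵢ:
  n-butane: x = 0.2062, y = 0.7500
  2-propanol: x = 0.7938, y = 0.2500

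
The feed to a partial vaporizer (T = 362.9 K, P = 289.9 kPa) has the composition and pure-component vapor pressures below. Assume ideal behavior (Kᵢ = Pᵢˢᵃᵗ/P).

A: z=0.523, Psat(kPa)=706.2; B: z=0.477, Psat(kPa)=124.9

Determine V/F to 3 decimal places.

Raoult's law: Kᵢ = Pᵢˢᵃᵗ/P = Pᵢˢᵃᵗ/289.9.
  K_A = 706.2/289.9 = 2.43601, K_B = 124.9/289.9 = 0.43084
Material balance + equilibrium reduce to Σ zᵢ(Kᵢ−1)/(1+V/F(Kᵢ−1)) = 0.
Check two-phase: ΣzᵢKᵢ = 1.480 > 1 and Σzᵢ/Kᵢ = 1.322 > 1, so g(0) = 0.480 > 0 and g(1) = -0.322 < 0.
Newton–Raphson from V/F = 0.5:
  V/F = 0.500: g = 0.0577, g' = -0.667 → V/F = 0.586
  V/F = 0.586: g = 0.0002, g' = -0.666 → V/F = 0.587
Converged at V/F = 0.587.

V/F = 0.587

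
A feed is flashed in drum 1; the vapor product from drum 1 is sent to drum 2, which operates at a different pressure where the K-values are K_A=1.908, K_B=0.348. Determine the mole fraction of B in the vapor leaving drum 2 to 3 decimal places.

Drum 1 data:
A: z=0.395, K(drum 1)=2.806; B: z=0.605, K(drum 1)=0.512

Drum 1:
Material balance + equilibrium reduce to Σ zᵢ(Kᵢ−1)/(1+ψ₁(Kᵢ−1)) = 0.
Feasibility: ΣzᵢKᵢ = 1.418, Σzᵢ/Kᵢ = 1.322 — both > 1, two phases present.
Newton–Raphson from ψ₁ = 0.52:
  ψ₁ = 0.520: g = -0.0278, g' = -0.601 → ψ₁ = 0.474
Converged at ψ₁ = 0.474.
Drum-1 compositions:
  A: x = 0.213, y = 0.597
  B: x = 0.787, y = 0.403
Drum-2 feed = drum-1 vapor: z₂ = (0.5969, 0.4031).
Drum 2:
Let ψ₂ = V/F and solve Σ zᵢ(Kᵢ−1)/(1+ψ₂(Kᵢ−1)) = 0.
Check two-phase: ΣzᵢKᵢ = 1.279 > 1 and Σzᵢ/Kᵢ = 1.471 > 1, so g(0) = 0.279 > 0 and g(1) = -0.471 < 0.
Binary case is linear: z₁(K₁−1)(1+ψ₂(K₂−1)) + z₂(K₂−1)(1+ψ₂(K₁−1)) = 0
⇒ ψ₂ = [z₁(K₁−1)+z₂(K₂−1)] / [−(K₁−1)(K₂−1)] = 0.2792/0.5920 = 0.472
  A: x = 0.418, y = 0.797
  B: x = 0.582, y = 0.203

y_B (drum 2) = 0.203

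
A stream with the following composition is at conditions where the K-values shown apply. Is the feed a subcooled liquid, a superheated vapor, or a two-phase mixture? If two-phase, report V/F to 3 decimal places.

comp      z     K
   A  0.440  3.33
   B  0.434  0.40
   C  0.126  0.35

ΣzᵢKᵢ = 1.683; Σzᵢ/Kᵢ = 1.577.
Both exceed 1, so a two-phase solution exists.
Let ψ = V/F and solve Σ zᵢ(Kᵢ−1)/(1+ψ(Kᵢ−1)) = 0.
Newton iteration, ψ⁰ = 0.5:
  ψ = 0.500: g = -0.0198, g' = -0.945 → ψ = 0.479
Converged at ψ = 0.479.

two-phase, V/F = 0.479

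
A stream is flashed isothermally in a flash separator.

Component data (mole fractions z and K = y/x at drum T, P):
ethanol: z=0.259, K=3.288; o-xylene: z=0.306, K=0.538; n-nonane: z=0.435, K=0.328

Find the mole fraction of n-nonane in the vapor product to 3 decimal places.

y_n-nonane = 0.155

Newton–Raphson from V/F = 0.5:
  V/F = 0.500: g = -0.3477, g' = -0.851 → V/F = 0.091
  V/F = 0.091: g = 0.0310, g' = -1.222 → V/F = 0.117
  V/F = 0.117: g = 0.0010, g' = -1.149 → V/F = 0.118
Converged at V/F = 0.118.
Compositions from xᵢ = zᵢ/(1+V/F(Kᵢ−1)), yᵢ = Kᵢxᵢ:
  ethanol: x = 0.204, y = 0.671
  o-xylene: x = 0.324, y = 0.174
  n-nonane: x = 0.472, y = 0.155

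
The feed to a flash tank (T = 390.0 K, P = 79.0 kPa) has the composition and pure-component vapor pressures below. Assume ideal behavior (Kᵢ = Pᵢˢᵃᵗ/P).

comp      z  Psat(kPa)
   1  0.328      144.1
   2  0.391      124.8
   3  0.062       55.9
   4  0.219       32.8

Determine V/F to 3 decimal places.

V/F = 0.919

Raoult's law: Kᵢ = Pᵢˢᵃᵗ/P = Pᵢˢᵃᵗ/79.0.
  K_1 = 144.1/79.0 = 1.82405, K_2 = 124.8/79.0 = 1.57975, K_3 = 55.9/79.0 = 0.70759, K_4 = 32.8/79.0 = 0.41519
Iterate (Newton) starting at V/F = 0.5:
  V/F = 0.500: g = 0.1649, g' = -0.348 → V/F = 0.975
  V/F = 0.975: g = -0.0284, g' = -0.537 → V/F = 0.922
  V/F = 0.922: g = -0.0013, g' = -0.490 → V/F = 0.919
Converged at V/F = 0.919.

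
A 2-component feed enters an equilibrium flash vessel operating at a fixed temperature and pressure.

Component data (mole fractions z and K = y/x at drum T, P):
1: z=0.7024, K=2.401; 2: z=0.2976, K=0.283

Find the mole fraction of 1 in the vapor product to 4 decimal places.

y_1 = 0.8128

Rachford–Rice: g(V/F) = Σ zᵢ(Kᵢ−1)/(1+V/F(Kᵢ−1)) = 0.
Check two-phase: ΣzᵢKᵢ = 1.7707 > 1 and Σzᵢ/Kᵢ = 1.3441 > 1, so g(0) = 0.7707 > 0 and g(1) = -0.3441 < 0.
Binary case is linear: z₁(K₁−1)(1+V/F(K₂−1)) + z₂(K₂−1)(1+V/F(K₁−1)) = 0
⇒ V/F = [z₁(K₁−1)+z₂(K₂−1)] / [−(K₁−1)(K₂−1)] = 0.77068/1.00452 = 0.7672
Compositions from xᵢ = zᵢ/(1+V/F(Kᵢ−1)), yᵢ = Kᵢxᵢ:
  1: x = 0.3385, y = 0.8128
  2: x = 0.6615, y = 0.1872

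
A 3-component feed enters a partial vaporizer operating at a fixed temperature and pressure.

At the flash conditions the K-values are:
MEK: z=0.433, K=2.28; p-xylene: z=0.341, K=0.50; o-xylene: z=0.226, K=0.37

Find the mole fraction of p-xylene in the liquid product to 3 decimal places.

x_p-xylene = 0.411

Rachford–Rice: g(β) = Σ zᵢ(Kᵢ−1)/(1+β(Kᵢ−1)) = 0.
Check two-phase: ΣzᵢKᵢ = 1.241 > 1 and Σzᵢ/Kᵢ = 1.483 > 1, so g(0) = 0.241 > 0 and g(1) = -0.483 < 0.
Newton iteration, β⁰ = 0.68:
  β = 0.680: g = -0.2111, g' = -0.673 → β = 0.366
  β = 0.366: g = -0.0165, g' = -0.608 → β = 0.339
Converged at β = 0.339.
Compositions from xᵢ = zᵢ/(1+β(Kᵢ−1)), yᵢ = Kᵢxᵢ:
  MEK: x = 0.302, y = 0.688
  p-xylene: x = 0.411, y = 0.205
  o-xylene: x = 0.287, y = 0.106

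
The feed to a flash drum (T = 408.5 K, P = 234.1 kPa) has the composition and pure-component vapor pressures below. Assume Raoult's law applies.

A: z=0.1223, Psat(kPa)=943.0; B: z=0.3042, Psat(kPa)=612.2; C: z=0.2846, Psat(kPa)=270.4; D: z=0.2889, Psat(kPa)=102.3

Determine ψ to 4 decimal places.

ψ = 0.9145

Raoult's law: Kᵢ = Pᵢˢᵃᵗ/P = Pᵢˢᵃᵗ/234.1.
  K_A = 943.0/234.1 = 4.028193, K_B = 612.2/234.1 = 2.615122, K_C = 270.4/234.1 = 1.155062, K_D = 102.3/234.1 = 0.436993
Rachford–Rice: g(ψ) = Σ zᵢ(Kᵢ−1)/(1+ψ(Kᵢ−1)) = 0.
g(0) = ΣzᵢKᵢ − 1 = 0.7431 and g(1) = 1 − Σzᵢ/Kᵢ = -0.0542, so a root lies in (0, 1).
Newton iteration, ψ⁰ = 0.68:
  ψ = 0.6800: g = 0.13158, g' = -0.5461 → ψ = 0.9210
  ψ = 0.9210: g = -0.00392, g' = -0.6066 → ψ = 0.9145
Converged at ψ = 0.9145.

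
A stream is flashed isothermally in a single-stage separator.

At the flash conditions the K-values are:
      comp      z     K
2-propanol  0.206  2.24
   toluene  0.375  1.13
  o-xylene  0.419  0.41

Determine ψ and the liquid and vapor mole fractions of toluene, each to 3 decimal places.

Rachford–Rice: g(ψ) = Σ zᵢ(Kᵢ−1)/(1+ψ(Kᵢ−1)) = 0.
g(0) = ΣzᵢKᵢ − 1 = 0.057 and g(1) = 1 − Σzᵢ/Kᵢ = -0.446, so a root lies in (0, 1).
Iterate (Newton) starting at ψ = 0.5:
  ψ = 0.500: g = -0.1472, g' = -0.420 → ψ = 0.149
  ψ = 0.149: g = -0.0077, g' = -0.407 → ψ = 0.130
Converged at ψ = 0.130.
Compositions from xᵢ = zᵢ/(1+ψ(Kᵢ−1)), yᵢ = Kᵢxᵢ:
  2-propanol: x = 0.177, y = 0.397
  toluene: x = 0.369, y = 0.417
  o-xylene: x = 0.454, y = 0.186

ψ = 0.130, x_toluene = 0.369, y_toluene = 0.417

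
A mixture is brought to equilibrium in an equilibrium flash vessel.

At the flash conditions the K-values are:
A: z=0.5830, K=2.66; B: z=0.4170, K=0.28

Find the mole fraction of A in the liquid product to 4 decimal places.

x_A = 0.3025

Let ψ = V/F and solve Σ zᵢ(Kᵢ−1)/(1+ψ(Kᵢ−1)) = 0.
Feasibility: ΣzᵢKᵢ = 1.6675, Σzᵢ/Kᵢ = 1.7085 — both > 1, two phases present.
Iterate (Newton) starting at ψ = 0.5:
  ψ = 0.5000: g = 0.05972, g' = -1.0075 → ψ = 0.5593
  ψ = 0.5593: g = -0.00078, g' = -1.0379 → ψ = 0.5585
Converged at ψ = 0.5585.
Compositions from xᵢ = zᵢ/(1+ψ(Kᵢ−1)), yᵢ = Kᵢxᵢ:
  A: x = 0.3025, y = 0.8047
  B: x = 0.6975, y = 0.1953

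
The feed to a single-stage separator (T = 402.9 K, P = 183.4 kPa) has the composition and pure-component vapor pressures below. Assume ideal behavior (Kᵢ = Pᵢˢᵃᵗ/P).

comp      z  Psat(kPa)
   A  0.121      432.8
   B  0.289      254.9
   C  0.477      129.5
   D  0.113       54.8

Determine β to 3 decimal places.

β = 0.176

Raoult's law: Kᵢ = Pᵢˢᵃᵗ/P = Pᵢˢᵃᵗ/183.4.
  K_A = 432.8/183.4 = 2.35987, K_B = 254.9/183.4 = 1.38986, K_C = 129.5/183.4 = 0.70611, K_D = 54.8/183.4 = 0.29880
Let β = V/F and solve Σ zᵢ(Kᵢ−1)/(1+β(Kᵢ−1)) = 0.
Check two-phase: ΣzᵢKᵢ = 1.058 > 1 and Σzᵢ/Kᵢ = 1.313 > 1, so g(0) = 0.058 > 0 and g(1) = -0.313 < 0.
Newton–Raphson from β = 0.5:
  β = 0.500: g = -0.0941, g' = -0.298 → β = 0.185
  β = 0.185: g = -0.0026, g' = -0.301 → β = 0.176
Converged at β = 0.176.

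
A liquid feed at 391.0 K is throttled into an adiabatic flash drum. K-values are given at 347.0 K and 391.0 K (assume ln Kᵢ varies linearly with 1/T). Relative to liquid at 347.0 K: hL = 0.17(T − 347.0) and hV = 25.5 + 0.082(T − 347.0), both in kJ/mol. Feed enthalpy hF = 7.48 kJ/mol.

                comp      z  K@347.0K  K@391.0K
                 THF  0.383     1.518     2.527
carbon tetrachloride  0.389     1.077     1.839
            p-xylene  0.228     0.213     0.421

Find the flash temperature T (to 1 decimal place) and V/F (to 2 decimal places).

Adiabatic flash: solve Rachford–Rice at each trial T, then check hF = ψ·hV(T) + (1−ψ)·hL(T).
  T = 347.0 K: K = (1.518, 1.077, 0.213), RR gives ψ = 0.187, H_out = 4.769 kJ/mol
  T = 391.0 K: K = (2.527, 1.839, 0.421), RR gives ψ = 1.000, H_out = 29.108 kJ/mol
  T = 369.0 K: K = (1.989, 1.430, 0.306), RR gives ψ = 0.771, H_out = 21.898 kJ/mol
  T = 358.0 K: K = (1.745, 1.246, 0.257), RR gives ψ = 0.550, H_out = 15.362 kJ/mol
  T = 352.5 K: K = (1.629, 1.160, 0.234), RR gives ψ = 0.398, H_out = 10.892 kJ/mol
  T = 349.8 K: K = (1.574, 1.119, 0.224), RR gives ψ = 0.304, H_out = 8.158 kJ/mol
  T = 348.4 K: K = (1.546, 1.098, 0.218), RR gives ψ = 0.249, H_out = 6.545 kJ/mol
Linear interpolation between T = 348.4 (H_out = 6.545) and T = 349.8 (H_out = 8.158) on hF = 7.48 gives T ≈ 349.2 K, at which ψ = 0.28.

T = 349.2 K, V/F = 0.28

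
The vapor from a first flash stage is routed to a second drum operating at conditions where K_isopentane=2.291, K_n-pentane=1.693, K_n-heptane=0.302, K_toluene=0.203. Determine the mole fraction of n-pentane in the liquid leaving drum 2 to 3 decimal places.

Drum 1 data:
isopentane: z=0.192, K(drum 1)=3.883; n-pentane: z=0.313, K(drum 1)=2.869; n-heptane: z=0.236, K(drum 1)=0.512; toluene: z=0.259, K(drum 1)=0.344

x_n-pentane (drum 2) = 0.299

Drum 1:
Rachford–Rice: g(ψ₁) = Σ zᵢ(Kᵢ−1)/(1+ψ₁(Kᵢ−1)) = 0.
g(0) = ΣzᵢKᵢ − 1 = 0.853 and g(1) = 1 − Σzᵢ/Kᵢ = -0.372, so a root lies in (0, 1).
Newton iteration, ψ₁⁰ = 0.38:
  ψ₁ = 0.380: g = 0.2385, g' = -1.020 → ψ₁ = 0.614
  ψ₁ = 0.614: g = 0.0234, g' = -0.872 → ψ₁ = 0.641
Converged at ψ₁ = 0.641.
Drum-1 compositions:
  isopentane: x = 0.067, y = 0.262
  n-pentane: x = 0.142, y = 0.409
  n-heptane: x = 0.343, y = 0.176
  toluene: x = 0.447, y = 0.154
Drum-2 feed = drum-1 vapor: z₂ = (0.2619, 0.4087, 0.1758, 0.1537).
Drum 2:
Let ψ₂ = V/F and solve Σ zᵢ(Kᵢ−1)/(1+ψ₂(Kᵢ−1)) = 0.
g(0) = ΣzᵢKᵢ − 1 = 0.376 and g(1) = 1 − Σzᵢ/Kᵢ = -0.695, so a root lies in (0, 1).
Newton iteration, ψ₂⁰ = 0.58:
  ψ₂ = 0.580: g = -0.0386, g' = -0.822 → ψ₂ = 0.533
  ψ₂ = 0.533: g = -0.0013, g' = -0.770 → ψ₂ = 0.531
Converged at ψ₂ = 0.531.
  isopentane: x = 0.155, y = 0.356
  n-pentane: x = 0.299, y = 0.506
  n-heptane: x = 0.279, y = 0.084
  toluene: x = 0.267, y = 0.054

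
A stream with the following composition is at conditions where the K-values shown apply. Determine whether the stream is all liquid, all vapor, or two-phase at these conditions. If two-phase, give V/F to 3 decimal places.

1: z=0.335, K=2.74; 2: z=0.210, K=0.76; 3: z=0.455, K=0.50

two-phase, V/F = 0.407

ΣzᵢKᵢ = 1.305; Σzᵢ/Kᵢ = 1.309.
Both exceed 1, so a two-phase solution exists.
Newton iteration, ψ⁰ = 0.35:
  ψ = 0.350: g = 0.0315, g' = -0.573 → ψ = 0.405
  ψ = 0.405: g = 0.0009, g' = -0.543 → ψ = 0.407
Converged at ψ = 0.407.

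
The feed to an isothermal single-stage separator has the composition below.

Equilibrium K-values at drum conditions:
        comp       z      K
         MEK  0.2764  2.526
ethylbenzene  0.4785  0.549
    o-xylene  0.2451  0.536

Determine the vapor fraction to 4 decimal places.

ψ = 0.1327

Let ψ = V/F and solve Σ zᵢ(Kᵢ−1)/(1+ψ(Kᵢ−1)) = 0.
Feasibility: ΣzᵢKᵢ = 1.0923, Σzᵢ/Kᵢ = 1.4383 — both > 1, two phases present.
Newton–Raphson from ψ = 0.36:
  ψ = 0.3600: g = -0.12193, g' = -0.4829 → ψ = 0.1075
  ψ = 0.1075: g = 0.01585, g' = -0.6410 → ψ = 0.1322
  ψ = 0.1322: g = 0.00032, g' = -0.6156 → ψ = 0.1327
Converged at ψ = 0.1327.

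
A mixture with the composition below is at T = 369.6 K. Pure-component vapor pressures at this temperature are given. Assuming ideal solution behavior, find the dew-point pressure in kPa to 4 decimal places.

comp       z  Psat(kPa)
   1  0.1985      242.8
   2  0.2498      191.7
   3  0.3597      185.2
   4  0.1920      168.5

At the dew point ψ → 1, so Σzᵢ/Kᵢ = 1 with Kᵢ = Pᵢˢᵃᵗ/P ⇒ 1/P = Σzᵢ/Pᵢˢᵃᵗ.
1/P = 0.1985/242.8 + 0.2498/191.7 + 0.3597/185.2 + 0.1920/168.5 = 0.0052023 ⇒ P = 192.2222 kPa

Pdew = 192.2222 kPa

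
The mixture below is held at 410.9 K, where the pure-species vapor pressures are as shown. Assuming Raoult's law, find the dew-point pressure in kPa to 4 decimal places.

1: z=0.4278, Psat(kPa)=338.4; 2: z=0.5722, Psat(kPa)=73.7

Pdew = 110.7654 kPa

At the dew point ψ → 1, so Σzᵢ/Kᵢ = 1 with Kᵢ = Pᵢˢᵃᵗ/P ⇒ 1/P = Σzᵢ/Pᵢˢᵃᵗ.
1/P = 0.4278/338.4 + 0.5722/73.7 = 0.0090281 ⇒ P = 110.7654 kPa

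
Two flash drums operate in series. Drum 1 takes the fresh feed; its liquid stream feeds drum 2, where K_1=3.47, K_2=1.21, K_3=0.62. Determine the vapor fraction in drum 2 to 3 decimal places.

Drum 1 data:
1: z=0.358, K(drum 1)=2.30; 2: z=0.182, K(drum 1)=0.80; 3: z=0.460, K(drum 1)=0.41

Drum 1:
Let ψ₁ = V/F and solve Σ zᵢ(Kᵢ−1)/(1+ψ₁(Kᵢ−1)) = 0.
Check two-phase: ΣzᵢKᵢ = 1.158 > 1 and Σzᵢ/Kᵢ = 1.505 > 1, so g(0) = 0.158 > 0 and g(1) = -0.505 < 0.
Newton–Raphson from ψ₁ = 0.58:
  ψ₁ = 0.580: g = -0.1884, g' = -0.576 → ψ₁ = 0.253
  ψ₁ = 0.253: g = -0.0071, g' = -0.572 → ψ₁ = 0.241
Converged at ψ₁ = 0.241.
Drum-1 compositions:
  1: x = 0.273, y = 0.627
  2: x = 0.191, y = 0.153
  3: x = 0.536, y = 0.220
Drum-2 feed = drum-1 liquid: z₂ = (0.2727, 0.1912, 0.5361).
Drum 2:
Let ψ₂ = V/F and solve Σ zᵢ(Kᵢ−1)/(1+ψ₂(Kᵢ−1)) = 0.
Check two-phase: ΣzᵢKᵢ = 1.510 > 1 and Σzᵢ/Kᵢ = 1.101 > 1, so g(0) = 0.510 > 0 and g(1) = -0.101 < 0.
Iterate (Newton) starting at ψ₂ = 0.57:
  ψ₂ = 0.570: g = 0.0556, g' = -0.420 → ψ₂ = 0.702
  ψ₂ = 0.702: g = 0.0034, g' = -0.373 → ψ₂ = 0.712
Converged at ψ₂ = 0.712.
  1: x = 0.099, y = 0.343
  2: x = 0.166, y = 0.201
  3: x = 0.735, y = 0.456

V/F (drum 2) = 0.712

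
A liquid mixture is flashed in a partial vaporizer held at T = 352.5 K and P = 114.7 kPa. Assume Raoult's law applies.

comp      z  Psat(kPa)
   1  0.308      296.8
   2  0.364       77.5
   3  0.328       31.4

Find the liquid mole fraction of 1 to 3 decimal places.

x_1 = 0.247

Raoult's law: Kᵢ = Pᵢˢᵃᵗ/P = Pᵢˢᵃᵗ/114.7.
  K_1 = 296.8/114.7 = 2.58762, K_2 = 77.5/114.7 = 0.67568, K_3 = 31.4/114.7 = 0.27376
Rachford–Rice: g(ψ) = Σ zᵢ(Kᵢ−1)/(1+ψ(Kᵢ−1)) = 0.
Feasibility: ΣzᵢKᵢ = 1.133, Σzᵢ/Kᵢ = 1.856 — both > 1, two phases present.
Newton–Raphson from ψ = 0.37:
  ψ = 0.370: g = -0.1518, g' = -0.681 → ψ = 0.147
  ψ = 0.147: g = 0.0058, g' = -0.769 → ψ = 0.155
Converged at ψ = 0.155.
Compositions from xᵢ = zᵢ/(1+ψ(Kᵢ−1)), yᵢ = Kᵢxᵢ:
  1: x = 0.247, y = 0.640
  2: x = 0.383, y = 0.259
  3: x = 0.369, y = 0.101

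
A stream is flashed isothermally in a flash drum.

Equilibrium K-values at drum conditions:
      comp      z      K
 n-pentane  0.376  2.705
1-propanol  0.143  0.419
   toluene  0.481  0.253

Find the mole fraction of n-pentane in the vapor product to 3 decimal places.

Material balance + equilibrium reduce to Σ zᵢ(Kᵢ−1)/(1+ψ(Kᵢ−1)) = 0.
Feasibility: ΣzᵢKᵢ = 1.199, Σzᵢ/Kᵢ = 2.381 — both > 1, two phases present.
Iterate (Newton) starting at ψ = 0.7:
  ψ = 0.700: g = -0.6009, g' = -1.543 → ψ = 0.311
  ψ = 0.311: g = -0.1502, g' = -0.994 → ψ = 0.160
  ψ = 0.160: g = 0.0044, g' = -1.080 → ψ = 0.164
Converged at ψ = 0.164.
Compositions from xᵢ = zᵢ/(1+ψ(Kᵢ−1)), yᵢ = Kᵢxᵢ:
  n-pentane: x = 0.294, y = 0.795
  1-propanol: x = 0.158, y = 0.066
  toluene: x = 0.548, y = 0.139

y_n-pentane = 0.795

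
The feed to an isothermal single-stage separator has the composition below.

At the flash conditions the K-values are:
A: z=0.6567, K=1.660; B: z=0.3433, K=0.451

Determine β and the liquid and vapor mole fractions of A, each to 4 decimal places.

β = 0.6760, x_A = 0.4541, y_A = 0.7538

Rachford–Rice: g(β) = Σ zᵢ(Kᵢ−1)/(1+β(Kᵢ−1)) = 0.
Feasibility: ΣzᵢKᵢ = 1.2450, Σzᵢ/Kᵢ = 1.1568 — both > 1, two phases present.
Binary case is linear: z₁(K₁−1)(1+β(K₂−1)) + z₂(K₂−1)(1+β(K₁−1)) = 0
⇒ β = [z₁(K₁−1)+z₂(K₂−1)] / [−(K₁−1)(K₂−1)] = 0.24495/0.36234 = 0.6760
Compositions from xᵢ = zᵢ/(1+β(Kᵢ−1)), yᵢ = Kᵢxᵢ:
  A: x = 0.4541, y = 0.7538
  B: x = 0.5459, y = 0.2462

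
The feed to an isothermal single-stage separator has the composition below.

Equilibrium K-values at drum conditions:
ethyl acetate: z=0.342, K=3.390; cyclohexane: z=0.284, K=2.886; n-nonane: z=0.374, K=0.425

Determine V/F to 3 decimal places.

Material balance + equilibrium reduce to Σ zᵢ(Kᵢ−1)/(1+V/F(Kᵢ−1)) = 0.
Feasibility: ΣzᵢKᵢ = 2.138, Σzᵢ/Kᵢ = 1.079 — both > 1, two phases present.
Newton iteration, V/F⁰ = 0.5:
  V/F = 0.500: g = 0.3462, g' = -0.917 → V/F = 0.878
  V/F = 0.878: g = 0.0314, g' = -0.851 → V/F = 0.915
  V/F = 0.915: g = -0.0005, g' = -0.879 → V/F = 0.914
Converged at V/F = 0.914.

V/F = 0.914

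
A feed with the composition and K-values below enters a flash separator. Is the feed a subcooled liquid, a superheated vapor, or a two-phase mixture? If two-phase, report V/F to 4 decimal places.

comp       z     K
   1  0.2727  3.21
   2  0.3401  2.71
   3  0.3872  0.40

ΣzᵢKᵢ = 1.9519; Σzᵢ/Kᵢ = 1.1785.
Both exceed 1, so a two-phase solution exists.
Rachford–Rice: g(ψ) = Σ zᵢ(Kᵢ−1)/(1+ψ(Kᵢ−1)) = 0.
Newton–Raphson from ψ = 0.5:
  ψ = 0.5000: g = 0.26793, g' = -0.8741 → ψ = 0.8065
  ψ = 0.8065: g = 0.01087, g' = -0.8711 → ψ = 0.8190
Converged at ψ = 0.8190.

two-phase, V/F = 0.8190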